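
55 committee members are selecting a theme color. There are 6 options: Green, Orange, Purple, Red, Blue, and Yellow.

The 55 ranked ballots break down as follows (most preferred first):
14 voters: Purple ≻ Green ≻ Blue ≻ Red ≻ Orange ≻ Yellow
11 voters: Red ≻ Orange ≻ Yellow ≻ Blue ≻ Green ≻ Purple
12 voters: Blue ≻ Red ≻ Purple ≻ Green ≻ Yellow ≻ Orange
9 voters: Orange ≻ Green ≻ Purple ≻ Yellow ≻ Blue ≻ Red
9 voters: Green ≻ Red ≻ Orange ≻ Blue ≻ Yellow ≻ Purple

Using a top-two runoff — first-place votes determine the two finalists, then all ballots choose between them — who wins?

Blue

Round 1 first-place votes: Green 9, Orange 9, Purple 14, Red 11, Blue 12, Yellow 0. Purple and Blue advance.
Runoff: Purple is ranked above Blue on 23 ballots, Blue above Purple on 32.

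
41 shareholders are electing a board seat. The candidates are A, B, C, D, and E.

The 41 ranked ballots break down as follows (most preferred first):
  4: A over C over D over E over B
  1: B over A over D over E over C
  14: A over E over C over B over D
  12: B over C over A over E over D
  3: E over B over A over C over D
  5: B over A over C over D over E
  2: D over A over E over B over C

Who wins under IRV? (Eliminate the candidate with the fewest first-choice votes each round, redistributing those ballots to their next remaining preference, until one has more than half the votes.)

Round 1: A 18, B 18, C 0, D 2, E 3. C eliminated.
Round 2: A 18, B 18, D 2, E 3. D eliminated.
Round 3: A 20, B 18, E 3. E eliminated.
Round 4: A 20, B 21. B has a majority (≥21).

B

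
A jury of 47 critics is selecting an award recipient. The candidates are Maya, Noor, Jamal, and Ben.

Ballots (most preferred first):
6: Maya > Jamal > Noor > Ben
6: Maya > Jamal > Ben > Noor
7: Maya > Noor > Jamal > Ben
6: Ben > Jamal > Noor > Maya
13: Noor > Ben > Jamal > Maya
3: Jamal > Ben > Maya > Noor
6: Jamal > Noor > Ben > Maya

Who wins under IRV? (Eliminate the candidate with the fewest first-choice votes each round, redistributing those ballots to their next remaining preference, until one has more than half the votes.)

Jamal

Round 1: Maya 19, Noor 13, Jamal 9, Ben 6. Ben eliminated.
Round 2: Maya 19, Noor 13, Jamal 15. Noor eliminated.
Round 3: Maya 19, Jamal 28. Jamal has a majority (≥24).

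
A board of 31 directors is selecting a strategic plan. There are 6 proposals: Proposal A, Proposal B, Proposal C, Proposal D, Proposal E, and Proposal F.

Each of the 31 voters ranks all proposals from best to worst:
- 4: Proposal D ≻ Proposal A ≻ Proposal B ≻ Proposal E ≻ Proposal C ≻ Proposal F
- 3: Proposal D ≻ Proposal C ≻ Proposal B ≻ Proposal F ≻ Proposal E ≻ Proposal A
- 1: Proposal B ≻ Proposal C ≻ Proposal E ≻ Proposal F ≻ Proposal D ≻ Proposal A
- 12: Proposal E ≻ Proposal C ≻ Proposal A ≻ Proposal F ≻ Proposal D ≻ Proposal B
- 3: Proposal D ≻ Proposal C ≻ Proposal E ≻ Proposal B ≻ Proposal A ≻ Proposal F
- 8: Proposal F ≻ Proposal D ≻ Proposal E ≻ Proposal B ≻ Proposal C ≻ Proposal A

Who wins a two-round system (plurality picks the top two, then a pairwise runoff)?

Proposal D

Round 1 first-place votes: Proposal A 0, Proposal B 1, Proposal C 0, Proposal D 10, Proposal E 12, Proposal F 8. Proposal E and Proposal D advance.
Runoff: Proposal E is ranked above Proposal D on 13 ballots, Proposal D above Proposal E on 18.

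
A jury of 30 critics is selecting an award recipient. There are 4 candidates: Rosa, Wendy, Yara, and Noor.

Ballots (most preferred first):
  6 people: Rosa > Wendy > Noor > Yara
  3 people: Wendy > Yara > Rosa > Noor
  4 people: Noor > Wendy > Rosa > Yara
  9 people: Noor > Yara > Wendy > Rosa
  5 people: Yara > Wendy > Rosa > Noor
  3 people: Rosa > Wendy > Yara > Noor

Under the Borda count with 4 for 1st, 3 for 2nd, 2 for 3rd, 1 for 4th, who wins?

Wendy

Rosa: 6×4 + 3×2 + 4×2 + 9×1 + 5×2 + 3×4 = 69
Wendy: 6×3 + 3×4 + 4×3 + 9×2 + 5×3 + 3×3 = 84
Yara: 6×1 + 3×3 + 4×1 + 9×3 + 5×4 + 3×2 = 72
Noor: 6×2 + 3×1 + 4×4 + 9×4 + 5×1 + 3×1 = 75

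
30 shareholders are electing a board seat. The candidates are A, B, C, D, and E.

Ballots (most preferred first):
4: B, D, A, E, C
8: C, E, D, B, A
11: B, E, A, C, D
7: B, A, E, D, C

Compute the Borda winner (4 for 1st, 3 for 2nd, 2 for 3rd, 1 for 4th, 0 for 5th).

A: 4×2 + 8×0 + 11×2 + 7×3 = 51
B: 4×4 + 8×1 + 11×4 + 7×4 = 96
C: 4×0 + 8×4 + 11×1 + 7×0 = 43
D: 4×3 + 8×2 + 11×0 + 7×1 = 35
E: 4×1 + 8×3 + 11×3 + 7×2 = 75

B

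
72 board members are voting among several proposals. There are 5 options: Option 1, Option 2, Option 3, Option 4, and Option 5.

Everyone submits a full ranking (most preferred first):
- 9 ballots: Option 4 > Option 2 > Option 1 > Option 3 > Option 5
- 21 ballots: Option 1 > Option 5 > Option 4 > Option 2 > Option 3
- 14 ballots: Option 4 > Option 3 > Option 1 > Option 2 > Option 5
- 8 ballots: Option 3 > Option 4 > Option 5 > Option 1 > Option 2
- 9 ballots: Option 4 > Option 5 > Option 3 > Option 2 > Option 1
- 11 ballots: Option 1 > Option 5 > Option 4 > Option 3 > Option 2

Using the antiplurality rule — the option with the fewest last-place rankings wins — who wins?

Last-place votes: Option 1 9, Option 2 19, Option 3 21, Option 4 0, Option 5 23.

Option 4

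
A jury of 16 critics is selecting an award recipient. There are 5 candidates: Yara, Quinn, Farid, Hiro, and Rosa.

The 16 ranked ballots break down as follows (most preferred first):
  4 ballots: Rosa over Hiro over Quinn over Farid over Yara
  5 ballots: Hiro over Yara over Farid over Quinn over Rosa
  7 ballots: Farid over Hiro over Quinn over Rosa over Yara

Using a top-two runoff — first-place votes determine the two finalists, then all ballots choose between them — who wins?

Round 1 first-place votes: Yara 0, Quinn 0, Farid 7, Hiro 5, Rosa 4. Farid and Hiro advance.
Runoff: Farid is ranked above Hiro on 7 ballots, Hiro above Farid on 9.

Hiro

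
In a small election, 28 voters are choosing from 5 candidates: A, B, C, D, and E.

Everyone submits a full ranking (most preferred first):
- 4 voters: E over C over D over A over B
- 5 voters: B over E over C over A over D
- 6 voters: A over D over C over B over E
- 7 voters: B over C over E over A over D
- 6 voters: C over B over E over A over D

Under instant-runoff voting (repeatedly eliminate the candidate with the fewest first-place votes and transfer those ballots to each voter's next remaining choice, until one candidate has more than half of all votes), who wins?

Round 1: A 6, B 12, C 6, D 0, E 4. D eliminated.
Round 2: A 6, B 12, C 6, E 4. E eliminated.
Round 3: A 6, B 12, C 10. A eliminated.
Round 4: B 12, C 16. C has a majority (≥15).

C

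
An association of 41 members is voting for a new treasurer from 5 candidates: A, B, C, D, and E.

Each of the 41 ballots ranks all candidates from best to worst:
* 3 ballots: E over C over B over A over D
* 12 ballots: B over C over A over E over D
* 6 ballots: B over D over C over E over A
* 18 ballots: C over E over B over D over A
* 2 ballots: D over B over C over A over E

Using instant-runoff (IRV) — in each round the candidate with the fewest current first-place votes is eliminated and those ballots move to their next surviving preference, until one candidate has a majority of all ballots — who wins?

C

Round 1: A 0, B 18, C 18, D 2, E 3. A eliminated.
Round 2: B 18, C 18, D 2, E 3. D eliminated.
Round 3: B 20, C 18, E 3. E eliminated.
Round 4: B 20, C 21. C has a majority (≥21).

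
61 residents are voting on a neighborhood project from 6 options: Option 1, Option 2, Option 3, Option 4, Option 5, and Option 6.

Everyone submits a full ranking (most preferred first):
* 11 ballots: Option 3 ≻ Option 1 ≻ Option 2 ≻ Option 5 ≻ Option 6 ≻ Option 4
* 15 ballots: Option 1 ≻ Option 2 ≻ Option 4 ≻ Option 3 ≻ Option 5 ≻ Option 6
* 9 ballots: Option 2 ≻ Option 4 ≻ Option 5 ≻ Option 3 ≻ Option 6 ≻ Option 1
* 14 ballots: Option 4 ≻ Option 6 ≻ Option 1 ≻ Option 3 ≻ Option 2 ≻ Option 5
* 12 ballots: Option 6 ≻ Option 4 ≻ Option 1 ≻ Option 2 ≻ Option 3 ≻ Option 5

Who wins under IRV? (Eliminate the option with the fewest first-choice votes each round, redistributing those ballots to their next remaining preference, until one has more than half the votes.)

Round 1: Option 1 15, Option 2 9, Option 3 11, Option 4 14, Option 5 0, Option 6 12. Option 5 eliminated.
Round 2: Option 1 15, Option 2 9, Option 3 11, Option 4 14, Option 6 12. Option 2 eliminated.
Round 3: Option 1 15, Option 3 11, Option 4 23, Option 6 12. Option 3 eliminated.
Round 4: Option 1 26, Option 4 23, Option 6 12. Option 6 eliminated.
Round 5: Option 1 26, Option 4 35. Option 4 has a majority (≥31).

Option 4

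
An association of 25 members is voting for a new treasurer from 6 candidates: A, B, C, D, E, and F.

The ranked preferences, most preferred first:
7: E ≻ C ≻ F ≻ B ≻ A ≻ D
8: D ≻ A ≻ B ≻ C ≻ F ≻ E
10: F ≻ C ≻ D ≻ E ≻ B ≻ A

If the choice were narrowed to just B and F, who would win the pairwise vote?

B is ranked above F on 8 ballots; F above B on 17.

F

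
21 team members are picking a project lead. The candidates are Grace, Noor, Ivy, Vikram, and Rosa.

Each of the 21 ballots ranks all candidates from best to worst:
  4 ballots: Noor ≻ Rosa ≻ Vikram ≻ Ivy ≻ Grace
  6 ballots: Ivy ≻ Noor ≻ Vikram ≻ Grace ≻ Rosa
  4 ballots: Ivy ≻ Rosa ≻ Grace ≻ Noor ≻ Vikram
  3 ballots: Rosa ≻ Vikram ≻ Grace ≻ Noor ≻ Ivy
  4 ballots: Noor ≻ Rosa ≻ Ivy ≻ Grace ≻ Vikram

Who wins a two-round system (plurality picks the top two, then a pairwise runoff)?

Noor

Round 1 first-place votes: Grace 0, Noor 8, Ivy 10, Vikram 0, Rosa 3. Ivy and Noor advance.
Runoff: Ivy is ranked above Noor on 10 ballots, Noor above Ivy on 11.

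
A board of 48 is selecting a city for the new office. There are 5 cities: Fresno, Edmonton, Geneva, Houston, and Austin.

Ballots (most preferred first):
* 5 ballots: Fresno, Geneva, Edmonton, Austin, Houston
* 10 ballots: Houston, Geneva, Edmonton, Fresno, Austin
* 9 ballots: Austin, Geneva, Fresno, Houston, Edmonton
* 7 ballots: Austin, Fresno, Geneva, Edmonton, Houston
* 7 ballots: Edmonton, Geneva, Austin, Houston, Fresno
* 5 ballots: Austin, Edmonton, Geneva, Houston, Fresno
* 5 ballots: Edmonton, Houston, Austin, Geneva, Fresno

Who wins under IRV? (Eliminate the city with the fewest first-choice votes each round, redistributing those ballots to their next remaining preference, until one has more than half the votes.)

Edmonton

Round 1: Fresno 5, Edmonton 12, Geneva 0, Houston 10, Austin 21. Geneva eliminated.
Round 2: Fresno 5, Edmonton 12, Houston 10, Austin 21. Fresno eliminated.
Round 3: Edmonton 17, Houston 10, Austin 21. Houston eliminated.
Round 4: Edmonton 27, Austin 21. Edmonton has a majority (≥25).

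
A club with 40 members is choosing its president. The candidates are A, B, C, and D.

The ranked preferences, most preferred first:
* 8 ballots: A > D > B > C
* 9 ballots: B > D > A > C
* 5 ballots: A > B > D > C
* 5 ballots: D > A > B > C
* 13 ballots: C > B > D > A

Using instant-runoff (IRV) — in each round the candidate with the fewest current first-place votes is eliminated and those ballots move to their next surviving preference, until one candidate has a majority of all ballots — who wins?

A

Round 1: A 13, B 9, C 13, D 5. D eliminated.
Round 2: A 18, B 9, C 13. B eliminated.
Round 3: A 27, C 13. A has a majority (≥21).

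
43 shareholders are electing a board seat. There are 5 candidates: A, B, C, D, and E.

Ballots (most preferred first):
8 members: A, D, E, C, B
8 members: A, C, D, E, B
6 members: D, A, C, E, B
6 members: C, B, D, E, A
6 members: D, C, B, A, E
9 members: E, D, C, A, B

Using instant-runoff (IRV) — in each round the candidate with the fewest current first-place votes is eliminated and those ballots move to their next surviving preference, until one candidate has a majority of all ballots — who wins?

Round 1: A 16, B 0, C 6, D 12, E 9. B eliminated.
Round 2: A 16, C 6, D 12, E 9. C eliminated.
Round 3: A 16, D 18, E 9. E eliminated.
Round 4: A 16, D 27. D has a majority (≥22).

D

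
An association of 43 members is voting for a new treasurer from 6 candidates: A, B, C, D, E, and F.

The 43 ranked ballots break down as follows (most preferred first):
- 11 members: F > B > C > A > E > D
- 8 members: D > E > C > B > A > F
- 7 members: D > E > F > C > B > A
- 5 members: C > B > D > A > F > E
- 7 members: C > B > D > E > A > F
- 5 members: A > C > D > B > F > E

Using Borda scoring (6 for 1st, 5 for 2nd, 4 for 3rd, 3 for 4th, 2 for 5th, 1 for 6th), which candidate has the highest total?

C

A: 11×3 + 8×2 + 7×1 + 5×3 + 7×2 + 5×6 = 115
B: 11×5 + 8×3 + 7×2 + 5×5 + 7×5 + 5×3 = 168
C: 11×4 + 8×4 + 7×3 + 5×6 + 7×6 + 5×5 = 194
D: 11×1 + 8×6 + 7×6 + 5×4 + 7×4 + 5×4 = 169
E: 11×2 + 8×5 + 7×5 + 5×1 + 7×3 + 5×1 = 128
F: 11×6 + 8×1 + 7×4 + 5×2 + 7×1 + 5×2 = 129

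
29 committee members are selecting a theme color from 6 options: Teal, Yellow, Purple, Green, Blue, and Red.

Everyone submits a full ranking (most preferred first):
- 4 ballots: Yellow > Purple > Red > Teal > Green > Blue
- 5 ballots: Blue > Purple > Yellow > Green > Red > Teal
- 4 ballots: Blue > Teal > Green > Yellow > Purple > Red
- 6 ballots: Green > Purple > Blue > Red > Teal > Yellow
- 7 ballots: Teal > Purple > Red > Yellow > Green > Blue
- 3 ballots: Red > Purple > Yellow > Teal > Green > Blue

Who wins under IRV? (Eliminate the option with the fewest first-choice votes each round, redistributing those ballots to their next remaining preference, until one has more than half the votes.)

Round 1: Teal 7, Yellow 4, Purple 0, Green 6, Blue 9, Red 3. Purple eliminated.
Round 2: Teal 7, Yellow 4, Green 6, Blue 9, Red 3. Red eliminated.
Round 3: Teal 7, Yellow 7, Green 6, Blue 9. Green eliminated.
Round 4: Teal 7, Yellow 7, Blue 15. Blue has a majority (≥15).

Blue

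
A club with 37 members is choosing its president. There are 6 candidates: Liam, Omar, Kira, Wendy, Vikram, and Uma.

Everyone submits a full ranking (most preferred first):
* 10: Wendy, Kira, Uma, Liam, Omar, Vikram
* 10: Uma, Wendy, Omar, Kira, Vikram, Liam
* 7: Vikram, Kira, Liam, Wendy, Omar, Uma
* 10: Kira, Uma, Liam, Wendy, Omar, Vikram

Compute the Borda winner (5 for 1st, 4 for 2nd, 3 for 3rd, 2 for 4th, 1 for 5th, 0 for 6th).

Kira

Liam: 10×2 + 10×0 + 7×3 + 10×3 = 71
Omar: 10×1 + 10×3 + 7×1 + 10×1 = 57
Kira: 10×4 + 10×2 + 7×4 + 10×5 = 138
Wendy: 10×5 + 10×4 + 7×2 + 10×2 = 124
Vikram: 10×0 + 10×1 + 7×5 + 10×0 = 45
Uma: 10×3 + 10×5 + 7×0 + 10×4 = 120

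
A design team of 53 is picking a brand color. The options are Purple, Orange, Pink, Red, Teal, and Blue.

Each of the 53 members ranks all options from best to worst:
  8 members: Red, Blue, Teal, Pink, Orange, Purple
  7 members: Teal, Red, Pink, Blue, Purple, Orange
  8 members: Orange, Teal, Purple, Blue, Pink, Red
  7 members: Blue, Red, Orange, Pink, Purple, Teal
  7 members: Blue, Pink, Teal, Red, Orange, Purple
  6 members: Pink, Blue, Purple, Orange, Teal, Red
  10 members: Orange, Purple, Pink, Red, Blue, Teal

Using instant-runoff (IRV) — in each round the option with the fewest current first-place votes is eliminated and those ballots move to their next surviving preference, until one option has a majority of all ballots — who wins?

Blue

Round 1: Purple 0, Orange 18, Pink 6, Red 8, Teal 7, Blue 14. Purple eliminated.
Round 2: Orange 18, Pink 6, Red 8, Teal 7, Blue 14. Pink eliminated.
Round 3: Orange 18, Red 8, Teal 7, Blue 20. Teal eliminated.
Round 4: Orange 18, Red 15, Blue 20. Red eliminated.
Round 5: Orange 18, Blue 35. Blue has a majority (≥27).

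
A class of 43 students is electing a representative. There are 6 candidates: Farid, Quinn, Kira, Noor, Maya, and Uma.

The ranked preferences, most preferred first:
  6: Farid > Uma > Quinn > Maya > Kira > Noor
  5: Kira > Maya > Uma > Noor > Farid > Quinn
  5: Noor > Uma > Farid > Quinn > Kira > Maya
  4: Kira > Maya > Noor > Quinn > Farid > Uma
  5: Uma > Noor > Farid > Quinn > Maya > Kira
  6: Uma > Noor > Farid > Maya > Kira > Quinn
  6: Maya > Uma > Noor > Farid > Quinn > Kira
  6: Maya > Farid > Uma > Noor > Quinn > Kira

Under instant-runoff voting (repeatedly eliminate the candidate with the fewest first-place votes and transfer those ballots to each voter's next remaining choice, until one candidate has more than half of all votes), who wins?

Uma

Round 1: Farid 6, Quinn 0, Kira 9, Noor 5, Maya 12, Uma 11. Quinn eliminated.
Round 2: Farid 6, Kira 9, Noor 5, Maya 12, Uma 11. Noor eliminated.
Round 3: Farid 6, Kira 9, Maya 12, Uma 16. Farid eliminated.
Round 4: Kira 9, Maya 12, Uma 22. Uma has a majority (≥22).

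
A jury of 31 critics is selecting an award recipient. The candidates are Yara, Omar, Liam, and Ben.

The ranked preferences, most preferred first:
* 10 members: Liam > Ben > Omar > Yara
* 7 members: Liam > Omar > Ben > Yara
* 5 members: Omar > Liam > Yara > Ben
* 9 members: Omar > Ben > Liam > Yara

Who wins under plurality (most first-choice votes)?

First-place votes: Yara 0, Omar 14, Liam 17, Ben 0.

Liam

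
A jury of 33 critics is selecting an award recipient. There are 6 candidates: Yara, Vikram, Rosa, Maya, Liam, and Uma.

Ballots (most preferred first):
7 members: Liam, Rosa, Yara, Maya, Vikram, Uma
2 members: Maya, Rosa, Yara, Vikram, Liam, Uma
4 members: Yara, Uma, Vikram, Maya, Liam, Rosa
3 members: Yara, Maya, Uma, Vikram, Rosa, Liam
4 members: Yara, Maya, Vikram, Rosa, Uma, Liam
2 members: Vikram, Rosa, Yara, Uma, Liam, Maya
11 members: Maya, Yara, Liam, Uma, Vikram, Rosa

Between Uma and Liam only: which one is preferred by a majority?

Uma is ranked above Liam on 13 ballots; Liam above Uma on 20.

Liam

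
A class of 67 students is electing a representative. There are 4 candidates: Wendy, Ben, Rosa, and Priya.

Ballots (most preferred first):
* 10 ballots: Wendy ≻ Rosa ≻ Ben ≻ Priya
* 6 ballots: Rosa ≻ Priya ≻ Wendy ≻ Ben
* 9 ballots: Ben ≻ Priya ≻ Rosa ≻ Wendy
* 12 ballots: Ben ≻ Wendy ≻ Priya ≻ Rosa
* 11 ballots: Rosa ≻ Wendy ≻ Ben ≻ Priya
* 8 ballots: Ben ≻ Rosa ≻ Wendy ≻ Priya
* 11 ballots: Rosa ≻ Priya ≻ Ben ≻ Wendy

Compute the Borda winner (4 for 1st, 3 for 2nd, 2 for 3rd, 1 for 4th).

Wendy: 10×4 + 6×2 + 9×1 + 12×3 + 11×3 + 8×2 + 11×1 = 157
Ben: 10×2 + 6×1 + 9×4 + 12×4 + 11×2 + 8×4 + 11×2 = 186
Rosa: 10×3 + 6×4 + 9×2 + 12×1 + 11×4 + 8×3 + 11×4 = 196
Priya: 10×1 + 6×3 + 9×3 + 12×2 + 11×1 + 8×1 + 11×3 = 131

Rosa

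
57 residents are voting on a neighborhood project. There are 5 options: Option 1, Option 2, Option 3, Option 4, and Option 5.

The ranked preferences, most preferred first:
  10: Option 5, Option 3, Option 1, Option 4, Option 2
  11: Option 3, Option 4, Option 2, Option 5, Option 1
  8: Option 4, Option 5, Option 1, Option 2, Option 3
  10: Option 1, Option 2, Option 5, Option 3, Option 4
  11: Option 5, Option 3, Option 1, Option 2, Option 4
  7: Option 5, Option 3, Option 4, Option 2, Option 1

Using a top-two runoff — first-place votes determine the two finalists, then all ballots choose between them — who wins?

Option 5

Round 1 first-place votes: Option 1 10, Option 2 0, Option 3 11, Option 4 8, Option 5 28. Option 5 and Option 3 advance.
Runoff: Option 5 is ranked above Option 3 on 46 ballots, Option 3 above Option 5 on 11.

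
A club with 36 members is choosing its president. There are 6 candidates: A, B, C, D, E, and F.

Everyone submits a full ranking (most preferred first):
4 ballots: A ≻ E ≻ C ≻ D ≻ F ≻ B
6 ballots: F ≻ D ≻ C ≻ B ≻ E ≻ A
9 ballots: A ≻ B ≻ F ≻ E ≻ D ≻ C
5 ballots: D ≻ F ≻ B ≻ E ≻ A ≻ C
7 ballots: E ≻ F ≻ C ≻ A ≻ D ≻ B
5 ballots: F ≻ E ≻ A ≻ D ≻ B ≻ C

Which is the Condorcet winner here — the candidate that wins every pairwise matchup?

F vs A: 23–13
F vs B: 27–9
F vs C: 32–4
F vs D: 27–9
F vs E: 25–11
F beats every other candidate.

F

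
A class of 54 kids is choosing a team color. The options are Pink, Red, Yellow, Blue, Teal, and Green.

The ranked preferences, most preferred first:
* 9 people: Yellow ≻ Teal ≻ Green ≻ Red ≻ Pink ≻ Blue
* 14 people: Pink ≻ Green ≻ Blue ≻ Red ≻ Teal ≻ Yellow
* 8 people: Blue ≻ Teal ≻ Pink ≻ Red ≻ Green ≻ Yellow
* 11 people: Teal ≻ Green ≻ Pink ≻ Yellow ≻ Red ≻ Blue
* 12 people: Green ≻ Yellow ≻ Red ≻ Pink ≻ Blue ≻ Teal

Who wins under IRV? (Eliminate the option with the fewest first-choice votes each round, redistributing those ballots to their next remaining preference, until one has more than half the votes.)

Teal

Round 1: Pink 14, Red 0, Yellow 9, Blue 8, Teal 11, Green 12. Red eliminated.
Round 2: Pink 14, Yellow 9, Blue 8, Teal 11, Green 12. Blue eliminated.
Round 3: Pink 14, Yellow 9, Teal 19, Green 12. Yellow eliminated.
Round 4: Pink 14, Teal 28, Green 12. Teal has a majority (≥28).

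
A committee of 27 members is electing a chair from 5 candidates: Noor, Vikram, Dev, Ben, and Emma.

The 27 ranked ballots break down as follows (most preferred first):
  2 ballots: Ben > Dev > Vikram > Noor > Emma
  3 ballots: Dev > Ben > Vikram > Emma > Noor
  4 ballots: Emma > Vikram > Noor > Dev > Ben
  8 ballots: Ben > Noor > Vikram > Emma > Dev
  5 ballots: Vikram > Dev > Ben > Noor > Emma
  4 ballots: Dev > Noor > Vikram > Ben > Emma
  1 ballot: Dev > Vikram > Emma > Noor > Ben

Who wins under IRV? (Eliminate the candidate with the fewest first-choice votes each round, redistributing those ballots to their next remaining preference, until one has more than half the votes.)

Round 1: Noor 0, Vikram 5, Dev 8, Ben 10, Emma 4. Noor eliminated.
Round 2: Vikram 5, Dev 8, Ben 10, Emma 4. Emma eliminated.
Round 3: Vikram 9, Dev 8, Ben 10. Dev eliminated.
Round 4: Vikram 14, Ben 13. Vikram has a majority (≥14).

Vikram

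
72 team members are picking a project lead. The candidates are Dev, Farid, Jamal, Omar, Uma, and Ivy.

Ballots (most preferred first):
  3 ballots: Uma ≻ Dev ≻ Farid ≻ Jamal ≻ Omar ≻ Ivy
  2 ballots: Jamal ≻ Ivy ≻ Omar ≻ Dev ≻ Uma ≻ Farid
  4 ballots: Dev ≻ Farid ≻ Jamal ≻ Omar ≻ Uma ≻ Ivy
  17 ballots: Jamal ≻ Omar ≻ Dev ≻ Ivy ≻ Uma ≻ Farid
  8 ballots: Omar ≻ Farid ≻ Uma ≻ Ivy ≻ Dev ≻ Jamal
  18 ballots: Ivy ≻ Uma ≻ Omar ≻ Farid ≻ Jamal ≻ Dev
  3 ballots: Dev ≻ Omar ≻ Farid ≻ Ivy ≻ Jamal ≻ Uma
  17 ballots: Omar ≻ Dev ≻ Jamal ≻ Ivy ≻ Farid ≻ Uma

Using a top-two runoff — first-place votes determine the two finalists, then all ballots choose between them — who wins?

Omar

Round 1 first-place votes: Dev 7, Farid 0, Jamal 19, Omar 25, Uma 3, Ivy 18. Omar and Jamal advance.
Runoff: Omar is ranked above Jamal on 46 ballots, Jamal above Omar on 26.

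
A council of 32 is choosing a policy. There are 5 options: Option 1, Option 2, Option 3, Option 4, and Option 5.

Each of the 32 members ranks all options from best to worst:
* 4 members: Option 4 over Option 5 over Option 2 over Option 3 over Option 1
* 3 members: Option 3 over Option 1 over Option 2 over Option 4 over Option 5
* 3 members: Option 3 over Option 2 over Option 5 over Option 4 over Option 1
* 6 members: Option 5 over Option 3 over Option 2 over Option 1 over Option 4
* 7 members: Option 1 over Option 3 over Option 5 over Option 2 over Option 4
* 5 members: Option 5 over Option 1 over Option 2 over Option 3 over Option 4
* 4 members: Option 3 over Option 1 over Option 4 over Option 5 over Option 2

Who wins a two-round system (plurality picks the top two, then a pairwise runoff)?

Round 1 first-place votes: Option 1 7, Option 2 0, Option 3 10, Option 4 4, Option 5 11. Option 5 and Option 3 advance.
Runoff: Option 5 is ranked above Option 3 on 15 ballots, Option 3 above Option 5 on 17.

Option 3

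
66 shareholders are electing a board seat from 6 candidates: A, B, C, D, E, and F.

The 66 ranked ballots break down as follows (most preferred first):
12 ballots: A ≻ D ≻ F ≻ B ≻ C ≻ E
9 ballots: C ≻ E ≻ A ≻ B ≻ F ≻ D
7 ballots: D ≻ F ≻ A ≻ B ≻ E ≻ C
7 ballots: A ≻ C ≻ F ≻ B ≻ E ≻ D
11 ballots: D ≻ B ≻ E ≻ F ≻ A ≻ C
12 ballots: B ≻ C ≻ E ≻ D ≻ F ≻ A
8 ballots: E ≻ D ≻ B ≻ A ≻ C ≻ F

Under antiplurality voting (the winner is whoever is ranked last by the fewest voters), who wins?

B

Last-place votes: A 12, B 0, C 18, D 16, E 12, F 8.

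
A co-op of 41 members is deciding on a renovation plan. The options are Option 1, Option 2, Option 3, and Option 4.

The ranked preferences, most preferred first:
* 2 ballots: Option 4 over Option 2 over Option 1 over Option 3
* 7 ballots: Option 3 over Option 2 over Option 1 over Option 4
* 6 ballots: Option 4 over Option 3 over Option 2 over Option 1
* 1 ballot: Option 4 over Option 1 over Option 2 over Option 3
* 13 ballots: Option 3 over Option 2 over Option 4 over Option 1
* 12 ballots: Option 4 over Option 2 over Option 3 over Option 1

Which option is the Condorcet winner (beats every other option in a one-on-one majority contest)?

Option 4

Option 4 vs Option 1: 34–7
Option 4 vs Option 2: 21–20
Option 4 vs Option 3: 21–20
Option 4 beats every other option.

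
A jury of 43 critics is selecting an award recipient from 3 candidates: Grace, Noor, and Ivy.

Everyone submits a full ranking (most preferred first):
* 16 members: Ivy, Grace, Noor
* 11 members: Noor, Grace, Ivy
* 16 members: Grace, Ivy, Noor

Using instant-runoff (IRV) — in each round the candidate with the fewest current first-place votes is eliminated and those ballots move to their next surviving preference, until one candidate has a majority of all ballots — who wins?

Grace

Round 1: Grace 16, Noor 11, Ivy 16. Noor eliminated.
Round 2: Grace 27, Ivy 16. Grace has a majority (≥22).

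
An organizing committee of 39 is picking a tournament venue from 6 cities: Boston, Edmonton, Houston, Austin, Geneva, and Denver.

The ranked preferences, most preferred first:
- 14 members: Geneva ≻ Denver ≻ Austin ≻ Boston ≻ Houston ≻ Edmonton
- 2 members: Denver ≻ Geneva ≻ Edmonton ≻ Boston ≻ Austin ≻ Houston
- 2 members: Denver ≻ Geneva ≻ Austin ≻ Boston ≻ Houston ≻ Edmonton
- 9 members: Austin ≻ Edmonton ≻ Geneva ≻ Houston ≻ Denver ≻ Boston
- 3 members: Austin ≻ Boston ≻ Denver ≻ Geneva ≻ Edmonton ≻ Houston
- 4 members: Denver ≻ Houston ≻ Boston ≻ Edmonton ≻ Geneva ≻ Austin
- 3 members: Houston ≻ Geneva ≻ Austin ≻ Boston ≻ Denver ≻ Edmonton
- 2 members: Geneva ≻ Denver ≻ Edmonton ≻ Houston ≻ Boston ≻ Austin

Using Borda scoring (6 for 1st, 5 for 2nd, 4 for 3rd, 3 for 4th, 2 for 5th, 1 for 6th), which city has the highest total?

Geneva

Boston: 14×3 + 2×3 + 2×3 + 9×1 + 3×5 + 4×4 + 3×3 + 2×2 = 107
Edmonton: 14×1 + 2×4 + 2×1 + 9×5 + 3×2 + 4×3 + 3×1 + 2×4 = 98
Houston: 14×2 + 2×1 + 2×2 + 9×3 + 3×1 + 4×5 + 3×6 + 2×3 = 108
Austin: 14×4 + 2×2 + 2×4 + 9×6 + 3×6 + 4×1 + 3×4 + 2×1 = 158
Geneva: 14×6 + 2×5 + 2×5 + 9×4 + 3×3 + 4×2 + 3×5 + 2×6 = 184
Denver: 14×5 + 2×6 + 2×6 + 9×2 + 3×4 + 4×6 + 3×2 + 2×5 = 164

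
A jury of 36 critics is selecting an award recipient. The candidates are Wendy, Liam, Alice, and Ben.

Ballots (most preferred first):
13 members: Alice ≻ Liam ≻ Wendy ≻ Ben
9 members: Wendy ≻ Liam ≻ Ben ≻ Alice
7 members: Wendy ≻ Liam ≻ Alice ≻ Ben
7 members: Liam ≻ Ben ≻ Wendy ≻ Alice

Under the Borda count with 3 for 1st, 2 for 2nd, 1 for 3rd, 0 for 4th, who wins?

Liam

Wendy: 13×1 + 9×3 + 7×3 + 7×1 = 68
Liam: 13×2 + 9×2 + 7×2 + 7×3 = 79
Alice: 13×3 + 9×0 + 7×1 + 7×0 = 46
Ben: 13×0 + 9×1 + 7×0 + 7×2 = 23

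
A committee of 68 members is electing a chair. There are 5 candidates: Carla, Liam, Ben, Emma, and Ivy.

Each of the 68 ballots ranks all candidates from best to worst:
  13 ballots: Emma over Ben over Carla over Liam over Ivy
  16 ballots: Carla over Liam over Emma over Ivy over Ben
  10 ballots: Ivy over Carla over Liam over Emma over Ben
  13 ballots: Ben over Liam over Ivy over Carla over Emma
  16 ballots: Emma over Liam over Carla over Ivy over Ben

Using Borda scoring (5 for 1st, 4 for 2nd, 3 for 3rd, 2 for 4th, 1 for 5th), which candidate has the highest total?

Carla: 13×3 + 16×5 + 10×4 + 13×2 + 16×3 = 233
Liam: 13×2 + 16×4 + 10×3 + 13×4 + 16×4 = 236
Ben: 13×4 + 16×1 + 10×1 + 13×5 + 16×1 = 159
Emma: 13×5 + 16×3 + 10×2 + 13×1 + 16×5 = 226
Ivy: 13×1 + 16×2 + 10×5 + 13×3 + 16×2 = 166

Liam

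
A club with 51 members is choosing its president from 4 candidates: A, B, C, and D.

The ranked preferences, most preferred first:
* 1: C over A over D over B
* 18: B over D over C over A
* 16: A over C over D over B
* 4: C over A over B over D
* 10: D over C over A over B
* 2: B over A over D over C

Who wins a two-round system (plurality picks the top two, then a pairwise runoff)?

A

Round 1 first-place votes: A 16, B 20, C 5, D 10. B and A advance.
Runoff: B is ranked above A on 20 ballots, A above B on 31.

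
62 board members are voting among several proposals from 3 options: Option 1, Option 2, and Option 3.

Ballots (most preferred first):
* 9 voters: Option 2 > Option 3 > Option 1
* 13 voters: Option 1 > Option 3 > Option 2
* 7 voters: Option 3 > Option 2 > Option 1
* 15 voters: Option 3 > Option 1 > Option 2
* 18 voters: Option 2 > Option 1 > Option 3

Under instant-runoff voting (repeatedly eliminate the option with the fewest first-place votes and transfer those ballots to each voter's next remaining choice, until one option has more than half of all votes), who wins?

Option 3

Round 1: Option 1 13, Option 2 27, Option 3 22. Option 1 eliminated.
Round 2: Option 2 27, Option 3 35. Option 3 has a majority (≥32).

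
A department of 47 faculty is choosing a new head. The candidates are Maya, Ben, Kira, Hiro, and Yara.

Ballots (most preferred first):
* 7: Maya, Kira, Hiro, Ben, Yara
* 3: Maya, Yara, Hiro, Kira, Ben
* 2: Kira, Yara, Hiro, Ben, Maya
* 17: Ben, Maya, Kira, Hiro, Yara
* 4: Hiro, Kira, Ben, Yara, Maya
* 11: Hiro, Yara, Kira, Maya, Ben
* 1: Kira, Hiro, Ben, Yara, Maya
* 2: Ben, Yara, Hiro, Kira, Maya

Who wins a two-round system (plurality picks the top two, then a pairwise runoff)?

Round 1 first-place votes: Maya 10, Ben 19, Kira 3, Hiro 15, Yara 0. Ben and Hiro advance.
Runoff: Ben is ranked above Hiro on 19 ballots, Hiro above Ben on 28.

Hiro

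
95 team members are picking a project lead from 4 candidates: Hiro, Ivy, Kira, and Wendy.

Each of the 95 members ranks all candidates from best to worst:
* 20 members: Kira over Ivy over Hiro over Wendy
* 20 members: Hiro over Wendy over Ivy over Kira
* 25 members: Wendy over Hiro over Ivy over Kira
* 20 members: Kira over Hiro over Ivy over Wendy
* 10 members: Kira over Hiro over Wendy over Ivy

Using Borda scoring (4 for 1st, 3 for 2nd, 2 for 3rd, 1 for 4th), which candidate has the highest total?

Hiro

Hiro: 20×2 + 20×4 + 25×3 + 20×3 + 10×3 = 285
Ivy: 20×3 + 20×2 + 25×2 + 20×2 + 10×1 = 200
Kira: 20×4 + 20×1 + 25×1 + 20×4 + 10×4 = 245
Wendy: 20×1 + 20×3 + 25×4 + 20×1 + 10×2 = 220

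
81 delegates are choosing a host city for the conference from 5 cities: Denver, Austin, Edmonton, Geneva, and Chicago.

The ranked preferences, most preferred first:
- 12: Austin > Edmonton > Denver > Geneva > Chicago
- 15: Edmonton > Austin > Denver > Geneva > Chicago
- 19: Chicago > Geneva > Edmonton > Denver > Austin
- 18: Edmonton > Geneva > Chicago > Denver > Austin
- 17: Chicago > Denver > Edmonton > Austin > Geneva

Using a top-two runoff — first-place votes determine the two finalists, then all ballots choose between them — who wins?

Round 1 first-place votes: Denver 0, Austin 12, Edmonton 33, Geneva 0, Chicago 36. Chicago and Edmonton advance.
Runoff: Chicago is ranked above Edmonton on 36 ballots, Edmonton above Chicago on 45.

Edmonton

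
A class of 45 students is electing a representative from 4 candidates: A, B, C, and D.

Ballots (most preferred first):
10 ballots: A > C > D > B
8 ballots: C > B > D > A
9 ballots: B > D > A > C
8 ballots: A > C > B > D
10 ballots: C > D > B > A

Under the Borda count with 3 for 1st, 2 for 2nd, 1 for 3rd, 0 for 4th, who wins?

A: 10×3 + 8×0 + 9×1 + 8×3 + 10×0 = 63
B: 10×0 + 8×2 + 9×3 + 8×1 + 10×1 = 61
C: 10×2 + 8×3 + 9×0 + 8×2 + 10×3 = 90
D: 10×1 + 8×1 + 9×2 + 8×0 + 10×2 = 56

C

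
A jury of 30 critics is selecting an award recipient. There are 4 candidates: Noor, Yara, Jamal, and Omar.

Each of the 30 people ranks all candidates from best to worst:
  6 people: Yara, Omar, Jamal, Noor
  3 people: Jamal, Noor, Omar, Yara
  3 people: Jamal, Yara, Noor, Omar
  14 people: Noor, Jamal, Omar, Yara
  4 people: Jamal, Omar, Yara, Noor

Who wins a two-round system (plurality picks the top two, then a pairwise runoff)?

Jamal

Round 1 first-place votes: Noor 14, Yara 6, Jamal 10, Omar 0. Noor and Jamal advance.
Runoff: Noor is ranked above Jamal on 14 ballots, Jamal above Noor on 16.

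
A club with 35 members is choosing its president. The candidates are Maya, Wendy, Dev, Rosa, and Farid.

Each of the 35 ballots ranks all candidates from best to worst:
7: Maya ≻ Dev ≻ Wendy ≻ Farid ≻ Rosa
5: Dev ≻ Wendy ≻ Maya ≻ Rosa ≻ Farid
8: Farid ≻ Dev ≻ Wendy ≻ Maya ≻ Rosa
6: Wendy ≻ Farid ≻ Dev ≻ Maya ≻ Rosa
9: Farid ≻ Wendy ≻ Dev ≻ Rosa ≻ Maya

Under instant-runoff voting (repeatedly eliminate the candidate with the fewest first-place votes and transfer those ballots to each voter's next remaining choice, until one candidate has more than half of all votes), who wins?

Wendy

Round 1: Maya 7, Wendy 6, Dev 5, Rosa 0, Farid 17. Rosa eliminated.
Round 2: Maya 7, Wendy 6, Dev 5, Farid 17. Dev eliminated.
Round 3: Maya 7, Wendy 11, Farid 17. Maya eliminated.
Round 4: Wendy 18, Farid 17. Wendy has a majority (≥18).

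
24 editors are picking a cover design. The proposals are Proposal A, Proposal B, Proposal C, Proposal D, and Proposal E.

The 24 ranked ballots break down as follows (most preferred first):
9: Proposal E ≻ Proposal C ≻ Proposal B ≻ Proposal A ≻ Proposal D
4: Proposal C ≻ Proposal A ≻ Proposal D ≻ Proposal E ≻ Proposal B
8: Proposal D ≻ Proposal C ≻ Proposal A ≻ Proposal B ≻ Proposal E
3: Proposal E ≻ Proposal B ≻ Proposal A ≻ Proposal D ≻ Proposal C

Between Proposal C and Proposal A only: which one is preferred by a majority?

Proposal C is ranked above Proposal A on 21 ballots; Proposal A above Proposal C on 3.

Proposal C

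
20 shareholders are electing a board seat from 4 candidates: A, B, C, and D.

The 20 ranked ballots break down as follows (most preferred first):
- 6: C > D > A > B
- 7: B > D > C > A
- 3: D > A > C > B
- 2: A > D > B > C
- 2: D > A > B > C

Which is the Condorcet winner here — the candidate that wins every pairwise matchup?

D

D vs A: 18–2
D vs B: 13–7
D vs C: 14–6
D beats every other candidate.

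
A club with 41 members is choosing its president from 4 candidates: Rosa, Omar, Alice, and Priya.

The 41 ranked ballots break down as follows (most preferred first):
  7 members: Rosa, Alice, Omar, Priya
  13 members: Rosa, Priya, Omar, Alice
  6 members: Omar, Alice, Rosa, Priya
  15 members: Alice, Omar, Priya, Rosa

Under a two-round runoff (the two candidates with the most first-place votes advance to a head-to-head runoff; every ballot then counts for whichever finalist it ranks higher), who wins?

Alice

Round 1 first-place votes: Rosa 20, Omar 6, Alice 15, Priya 0. Rosa and Alice advance.
Runoff: Rosa is ranked above Alice on 20 ballots, Alice above Rosa on 21.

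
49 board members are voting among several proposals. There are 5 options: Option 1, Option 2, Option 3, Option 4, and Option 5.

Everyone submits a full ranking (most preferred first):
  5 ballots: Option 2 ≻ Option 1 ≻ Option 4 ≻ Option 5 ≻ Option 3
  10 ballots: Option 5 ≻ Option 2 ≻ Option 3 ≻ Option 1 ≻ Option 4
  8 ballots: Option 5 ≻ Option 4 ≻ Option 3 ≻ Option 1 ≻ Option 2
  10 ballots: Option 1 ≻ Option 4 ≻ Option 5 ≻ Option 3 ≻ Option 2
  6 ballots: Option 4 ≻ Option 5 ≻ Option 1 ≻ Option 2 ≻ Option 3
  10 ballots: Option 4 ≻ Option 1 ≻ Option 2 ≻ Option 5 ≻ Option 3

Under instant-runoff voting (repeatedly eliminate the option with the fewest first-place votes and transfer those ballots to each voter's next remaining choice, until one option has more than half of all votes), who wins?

Option 4

Round 1: Option 1 10, Option 2 5, Option 3 0, Option 4 16, Option 5 18. Option 3 eliminated.
Round 2: Option 1 10, Option 2 5, Option 4 16, Option 5 18. Option 2 eliminated.
Round 3: Option 1 15, Option 4 16, Option 5 18. Option 1 eliminated.
Round 4: Option 4 31, Option 5 18. Option 4 has a majority (≥25).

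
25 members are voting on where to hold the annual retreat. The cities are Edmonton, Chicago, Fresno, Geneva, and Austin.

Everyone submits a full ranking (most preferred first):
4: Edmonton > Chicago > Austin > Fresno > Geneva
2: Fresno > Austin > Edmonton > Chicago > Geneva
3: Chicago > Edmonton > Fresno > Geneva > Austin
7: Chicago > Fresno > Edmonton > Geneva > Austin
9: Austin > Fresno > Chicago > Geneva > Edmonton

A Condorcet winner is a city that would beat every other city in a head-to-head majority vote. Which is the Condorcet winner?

Chicago

Chicago vs Edmonton: 19–6
Chicago vs Fresno: 14–11
Chicago vs Geneva: 25–0
Chicago vs Austin: 14–11
Chicago beats every other city.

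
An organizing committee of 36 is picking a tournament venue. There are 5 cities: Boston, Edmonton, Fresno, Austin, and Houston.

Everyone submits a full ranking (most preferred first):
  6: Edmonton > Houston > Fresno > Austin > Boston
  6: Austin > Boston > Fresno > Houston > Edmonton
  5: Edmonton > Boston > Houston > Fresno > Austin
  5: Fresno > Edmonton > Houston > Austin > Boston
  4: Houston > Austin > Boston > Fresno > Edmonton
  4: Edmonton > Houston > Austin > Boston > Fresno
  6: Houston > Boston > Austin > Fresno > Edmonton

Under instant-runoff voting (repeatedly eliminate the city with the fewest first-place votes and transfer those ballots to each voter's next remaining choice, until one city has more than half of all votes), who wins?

Edmonton

Round 1: Boston 0, Edmonton 15, Fresno 5, Austin 6, Houston 10. Boston eliminated.
Round 2: Edmonton 15, Fresno 5, Austin 6, Houston 10. Fresno eliminated.
Round 3: Edmonton 20, Austin 6, Houston 10. Edmonton has a majority (≥19).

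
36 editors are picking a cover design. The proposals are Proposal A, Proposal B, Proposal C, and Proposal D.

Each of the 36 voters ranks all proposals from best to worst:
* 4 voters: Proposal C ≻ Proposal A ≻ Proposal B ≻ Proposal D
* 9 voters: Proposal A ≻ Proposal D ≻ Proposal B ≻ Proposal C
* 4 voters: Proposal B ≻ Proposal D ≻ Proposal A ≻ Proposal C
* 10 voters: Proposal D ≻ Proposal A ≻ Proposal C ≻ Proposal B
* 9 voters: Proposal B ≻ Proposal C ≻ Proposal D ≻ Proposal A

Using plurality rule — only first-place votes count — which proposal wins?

First-place votes: Proposal A 9, Proposal B 13, Proposal C 4, Proposal D 10.

Proposal B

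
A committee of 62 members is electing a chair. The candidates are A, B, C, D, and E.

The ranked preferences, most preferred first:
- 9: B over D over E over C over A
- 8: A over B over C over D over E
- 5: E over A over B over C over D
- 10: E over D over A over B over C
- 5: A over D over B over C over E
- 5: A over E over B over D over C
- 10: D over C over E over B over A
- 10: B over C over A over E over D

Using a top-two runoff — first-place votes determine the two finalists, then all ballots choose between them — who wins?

A

Round 1 first-place votes: A 18, B 19, C 0, D 10, E 15. B and A advance.
Runoff: B is ranked above A on 29 ballots, A above B on 33.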